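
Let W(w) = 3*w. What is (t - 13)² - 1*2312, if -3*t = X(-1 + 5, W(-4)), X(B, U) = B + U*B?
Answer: -20783/9 ≈ -2309.2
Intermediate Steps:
X(B, U) = B + B*U
t = 44/3 (t = -(-1 + 5)*(1 + 3*(-4))/3 = -4*(1 - 12)/3 = -4*(-11)/3 = -⅓*(-44) = 44/3 ≈ 14.667)
(t - 13)² - 1*2312 = (44/3 - 13)² - 1*2312 = (5/3)² - 2312 = 25/9 - 2312 = -20783/9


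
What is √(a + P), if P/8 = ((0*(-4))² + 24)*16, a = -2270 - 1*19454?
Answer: 2*I*√4663 ≈ 136.57*I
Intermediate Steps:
a = -21724 (a = -2270 - 19454 = -21724)
P = 3072 (P = 8*(((0*(-4))² + 24)*16) = 8*((0² + 24)*16) = 8*((0 + 24)*16) = 8*(24*16) = 8*384 = 3072)
√(a + P) = √(-21724 + 3072) = √(-18652) = 2*I*√4663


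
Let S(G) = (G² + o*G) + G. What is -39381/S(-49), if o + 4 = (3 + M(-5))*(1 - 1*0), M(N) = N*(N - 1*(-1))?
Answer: -39381/1421 ≈ -27.714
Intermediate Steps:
M(N) = N*(1 + N) (M(N) = N*(N + 1) = N*(1 + N))
o = 19 (o = -4 + (3 - 5*(1 - 5))*(1 - 1*0) = -4 + (3 - 5*(-4))*(1 + 0) = -4 + (3 + 20)*1 = -4 + 23*1 = -4 + 23 = 19)
S(G) = G² + 20*G (S(G) = (G² + 19*G) + G = G² + 20*G)
-39381/S(-49) = -39381*(-1/(49*(20 - 49))) = -39381/((-49*(-29))) = -39381/1421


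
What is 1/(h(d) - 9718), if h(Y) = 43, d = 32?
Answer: -1/9675 ≈ -0.00010336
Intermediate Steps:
1/(h(d) - 9718) = 1/(43 - 9718) = 1/(-9675) = -1/9675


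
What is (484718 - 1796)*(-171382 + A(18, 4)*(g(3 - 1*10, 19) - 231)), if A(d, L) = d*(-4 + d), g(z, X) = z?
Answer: -111727868076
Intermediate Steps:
(484718 - 1796)*(-171382 + A(18, 4)*(g(3 - 1*10, 19) - 231)) = (484718 - 1796)*(-171382 + (18*(-4 + 18))*((3 - 1*10) - 231)) = 482922*(-171382 + (18*14)*((3 - 10) - 231)) = 482922*(-171382 + 252*(-7 - 231)) = 482922*(-171382 + 252*(-238)) = 482922*(-171382 - 59976) = 482922*(-231358) = -111727868076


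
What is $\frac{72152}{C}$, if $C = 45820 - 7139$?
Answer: $\frac{72152}{38681} \approx 1.8653$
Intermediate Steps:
$C = 38681$ ($C = 45820 - 7139 = 38681$)
$\frac{72152}{C} = \frac{72152}{38681}$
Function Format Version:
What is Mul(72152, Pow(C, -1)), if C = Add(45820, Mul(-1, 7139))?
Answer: Rational(72152, 38681) ≈ 1.8653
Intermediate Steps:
C = 38681 (C = Add(45820, -7139) = 38681)
Mul(72152, Pow(C, -1)) = Mul(72152, Pow(38681, -1)) = Mul(72152, Rational(1, 38681)) = Rational(72152, 38681)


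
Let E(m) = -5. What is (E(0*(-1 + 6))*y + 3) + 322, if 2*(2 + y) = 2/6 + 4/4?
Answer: 995/3 ≈ 331.67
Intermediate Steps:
y = -4/3 (y = -2 + (2/6 + 4/4)/2 = -2 + (2*(⅙) + 4*(¼))/2 = -2 + (⅓ + 1)/2 = -2 + (½)*(4/3) = -2 + ⅔ = -4/3 ≈ -1.3333)
(E(0*(-1 + 6))*y + 3) + 322 = (-5*(-4/3) + 3) + 322 = (20/3 + 3) + 322 = 29/3 + 322 = 995/3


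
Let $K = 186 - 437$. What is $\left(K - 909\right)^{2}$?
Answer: $1345600$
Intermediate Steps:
$K = -251$ ($K = 186 - 437 = -251$)
$\left(K - 909\right)^{2} = \left(-251 - 909\right)^{2} = \left(-1160\right)^{2} = 1345600$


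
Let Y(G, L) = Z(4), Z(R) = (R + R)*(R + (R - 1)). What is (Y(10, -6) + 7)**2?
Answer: 3969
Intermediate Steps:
Z(R) = 2*R*(-1 + 2*R) (Z(R) = (2*R)*(R + (-1 + R)) = (2*R)*(-1 + 2*R) = 2*R*(-1 + 2*R))
Y(G, L) = 56 (Y(G, L) = 2*4*(-1 + 2*4) = 2*4*(-1 + 8) = 2*4*7 = 56)
(Y(10, -6) + 7)**2 = (56 + 7)**2 = 63**2 = 3969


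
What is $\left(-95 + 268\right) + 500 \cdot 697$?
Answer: $348673$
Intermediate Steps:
$\left(-95 + 268\right) + 500 \cdot 697 = 173 + 348500 = 348673$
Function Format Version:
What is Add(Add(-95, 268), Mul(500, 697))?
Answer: 348673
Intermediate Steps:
Add(Add(-95, 268), Mul(500, 697)) = Add(173, 348500) = 348673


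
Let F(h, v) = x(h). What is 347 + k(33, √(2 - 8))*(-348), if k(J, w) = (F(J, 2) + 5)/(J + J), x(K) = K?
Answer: 1613/11 ≈ 146.64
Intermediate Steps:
F(h, v) = h
k(J, w) = (5 + J)/(2*J) (k(J, w) = (J + 5)/(J + J) = (5 + J)/((2*J)) = (5 + J)*(1/(2*J)) = (5 + J)/(2*J))
347 + k(33, √(2 - 8))*(-348) = 347 + ((½)*(5 + 33)/33)*(-348) = 347 + ((½)*(1/33)*38)*(-348) = 347 + (19/33)*(-348) = 347 - 2204/11 = 1613/11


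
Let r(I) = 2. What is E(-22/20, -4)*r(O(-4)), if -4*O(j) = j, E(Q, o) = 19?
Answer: 38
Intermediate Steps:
O(j) = -j/4
E(-22/20, -4)*r(O(-4)) = 19*2 = 38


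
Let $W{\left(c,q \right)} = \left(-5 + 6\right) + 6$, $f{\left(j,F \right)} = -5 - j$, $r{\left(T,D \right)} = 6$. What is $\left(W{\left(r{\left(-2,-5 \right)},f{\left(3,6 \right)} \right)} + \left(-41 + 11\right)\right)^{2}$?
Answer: $529$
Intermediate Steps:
$W{\left(c,q \right)} = 7$ ($W{\left(c,q \right)} = 1 + 6 = 7$)
$\left(W{\left(r{\left(-2,-5 \right)},f{\left(3,6 \right)} \right)} + \left(-41 + 11\right)\right)^{2} = \left(7 + \left(-41 + 11\right)\right)^{2} = \left(7 - 30\right)^{2} = \left(-23\right)^{2} = 529$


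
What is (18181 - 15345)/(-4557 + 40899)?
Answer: 1418/18171 ≈ 0.078036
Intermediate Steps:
(18181 - 15345)/(-4557 + 40899) = 2836/36342 = 2836*(1/36342) = 1418/18171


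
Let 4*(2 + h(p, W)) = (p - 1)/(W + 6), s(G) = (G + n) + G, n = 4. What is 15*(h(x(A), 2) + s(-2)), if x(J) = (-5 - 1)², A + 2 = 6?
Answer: -435/32 ≈ -13.594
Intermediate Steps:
A = 4 (A = -2 + 6 = 4)
s(G) = 4 + 2*G (s(G) = (G + 4) + G = (4 + G) + G = 4 + 2*G)
x(J) = 36 (x(J) = (-6)² = 36)
h(p, W) = -2 + (-1 + p)/(4*(6 + W)) (h(p, W) = -2 + ((p - 1)/(W + 6))/4 = -2 + ((-1 + p)/(6 + W))/4 = -2 + (-1 + p)/(4*(6 + W)))
15*(h(x(A), 2) + s(-2)) = 15*((-49 + 36 - 8*2)/(4*(6 + 2)) + (4 + 2*(-2))) = 15*((¼)*(-49 + 36 - 16)/8 + (4 - 4)) = 15*((¼)*(⅛)*(-29) + 0) = 15*(-29/32 + 0) = 15*(-29/32) = -435/32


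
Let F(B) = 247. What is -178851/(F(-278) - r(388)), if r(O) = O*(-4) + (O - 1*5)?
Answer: -59617/472 ≈ -126.31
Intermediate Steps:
r(O) = -5 - 3*O (r(O) = -4*O + (O - 5) = -4*O + (-5 + O) = -5 - 3*O)
-178851/(F(-278) - r(388)) = -178851/(247 - (-5 - 3*388)) = -178851/(247 - (-5 - 1164)) = -178851/(247 - 1*(-1169)) = -178851/(247 + 1169) = -178851/1416 = -178851*1/1416 = -59617/472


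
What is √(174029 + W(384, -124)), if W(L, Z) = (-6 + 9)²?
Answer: √174038 ≈ 417.18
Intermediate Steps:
W(L, Z) = 9 (W(L, Z) = 3² = 9)
√(174029 + W(384, -124)) = √(174029 + 9) = √174038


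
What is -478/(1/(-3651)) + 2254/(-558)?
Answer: 486903535/279 ≈ 1.7452e+6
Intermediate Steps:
-478/(1/(-3651)) + 2254/(-558) = -478/(-1/3651) + 2254*(-1/558) = -478*(-3651) - 1127/279 = 1745178 - 1127/279 = 486903535/279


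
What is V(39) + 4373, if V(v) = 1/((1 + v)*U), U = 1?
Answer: 174921/40 ≈ 4373.0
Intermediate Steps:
V(v) = 1/(1 + v) (V(v) = 1/((1 + v)*1) = 1/(1 + v))
V(39) + 4373 = 1/(1 + 39) + 4373 = 1/40 + 4373 = 174921/40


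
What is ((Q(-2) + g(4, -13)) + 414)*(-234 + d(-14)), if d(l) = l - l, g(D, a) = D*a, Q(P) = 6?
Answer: -86112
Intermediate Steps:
d(l) = 0
((Q(-2) + g(4, -13)) + 414)*(-234 + d(-14)) = ((6 + 4*(-13)) + 414)*(-234 + 0) = ((6 - 52) + 414)*(-234) = (-46 + 414)*(-234) = 368*(-234) = -86112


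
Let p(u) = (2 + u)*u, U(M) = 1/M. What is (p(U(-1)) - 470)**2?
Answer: 221841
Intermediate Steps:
p(u) = u*(2 + u)
(p(U(-1)) - 470)**2 = ((2 + 1/(-1))/(-1) - 470)**2 = (-(2 - 1) - 470)**2 = (-1*1 - 470)**2 = (-1 - 470)**2 = (-471)**2 = 221841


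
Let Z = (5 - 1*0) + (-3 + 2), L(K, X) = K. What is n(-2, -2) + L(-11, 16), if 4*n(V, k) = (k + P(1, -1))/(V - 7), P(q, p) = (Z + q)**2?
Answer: -419/36 ≈ -11.639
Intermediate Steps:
Z = 4 (Z = (5 + 0) - 1 = 5 - 1 = 4)
P(q, p) = (4 + q)**2
n(V, k) = (25 + k)/(4*(-7 + V)) (n(V, k) = ((k + (4 + 1)**2)/(V - 7))/4 = ((k + 5**2)/(-7 + V))/4 = ((k + 25)/(-7 + V))/4 = ((25 + k)/(-7 + V))/4 = (25 + k)/(4*(-7 + V)))
n(-2, -2) + L(-11, 16) = (25 - 2)/(4*(-7 - 2)) - 11 = (1/4)*23/(-9) - 11 = (1/4)*(-1/9)*23 - 11 = -23/36 - 11 = -419/36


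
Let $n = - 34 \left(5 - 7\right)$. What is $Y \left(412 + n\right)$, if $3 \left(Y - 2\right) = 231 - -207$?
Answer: $71040$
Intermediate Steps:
$Y = 148$ ($Y = 2 + \frac{231 - -207}{3} = 2 + \frac{231 + 207}{3} = 2 + \frac{1}{3} \cdot 438 = 2 + 146 = 148$)
$n = 68$ ($n = \left(-34\right) \left(-2\right) = 68$)
$Y \left(412 + n\right) = 148 \left(412 + 68\right) = 148 \cdot 480 = 71040$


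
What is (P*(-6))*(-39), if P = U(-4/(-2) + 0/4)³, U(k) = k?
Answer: 1872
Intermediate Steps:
P = 8 (P = (-4/(-2) + 0/4)³ = (-4*(-½) + 0*(¼))³ = (2 + 0)³ = 2³ = 8)
(P*(-6))*(-39) = (8*(-6))*(-39) = -48*(-39) = 1872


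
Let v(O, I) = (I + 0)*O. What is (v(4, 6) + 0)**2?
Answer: 576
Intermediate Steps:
v(O, I) = I*O
(v(4, 6) + 0)**2 = (6*4 + 0)**2 = (24 + 0)**2 = 24**2 = 576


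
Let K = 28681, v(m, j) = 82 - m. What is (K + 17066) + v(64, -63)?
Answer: 45765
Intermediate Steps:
(K + 17066) + v(64, -63) = (28681 + 17066) + (82 - 1*64) = 45747 + (82 - 64) = 45747 + 18 = 45765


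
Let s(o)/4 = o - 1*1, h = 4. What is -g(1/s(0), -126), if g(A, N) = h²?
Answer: -16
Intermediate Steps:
s(o) = -4 + 4*o (s(o) = 4*(o - 1*1) = 4*(o - 1) = 4*(-1 + o) = -4 + 4*o)
g(A, N) = 16 (g(A, N) = 4² = 16)
-g(1/s(0), -126) = -1*16 = -16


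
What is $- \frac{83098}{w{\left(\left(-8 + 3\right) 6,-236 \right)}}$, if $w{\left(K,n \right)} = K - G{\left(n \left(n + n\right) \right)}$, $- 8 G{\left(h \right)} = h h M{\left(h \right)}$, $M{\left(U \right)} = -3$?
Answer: $\frac{41549}{2326533327} \approx 1.7859 \cdot 10^{-5}$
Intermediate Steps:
$G{\left(h \right)} = \frac{3 h^{2}}{8}$ ($G{\left(h \right)} = - \frac{h h \left(-3\right)}{8} = - \frac{h^{2} \left(-3\right)}{8} = - \frac{\left(-3\right) h^{2}}{8} = \frac{3 h^{2}}{8}$)
$w{\left(K,n \right)} = K - \frac{3 n^{4}}{2}$ ($w{\left(K,n \right)} = K - \frac{3 \left(n \left(n + n\right)\right)^{2}}{8} = K - \frac{3 \left(n 2 n\right)^{2}}{8} = K - \frac{3 \left(2 n^{2}\right)^{2}}{8} = K - \frac{3 \cdot 4 n^{4}}{8} = K - \frac{3 n^{4}}{2}$)
$- \frac{83098}{w{\left(\left(-8 + 3\right) 6,-236 \right)}} = - \frac{83098}{\left(-8 + 3\right) 6 - \frac{3 \left(-236\right)^{4}}{2}} = - \frac{83098}{\left(-5\right) 6 - 4653066624} = - \frac{83098}{-30 - 4653066624} = - \frac{83098}{-4653066654} = \left(-83098\right) \left(- \frac{1}{4653066654}\right) = \frac{41549}{2326533327}$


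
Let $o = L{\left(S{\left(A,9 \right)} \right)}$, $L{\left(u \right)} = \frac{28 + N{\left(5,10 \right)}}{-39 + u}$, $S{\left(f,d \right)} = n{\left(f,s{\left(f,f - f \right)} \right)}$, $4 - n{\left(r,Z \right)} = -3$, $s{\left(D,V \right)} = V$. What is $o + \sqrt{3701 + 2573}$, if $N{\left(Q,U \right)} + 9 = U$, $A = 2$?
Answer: $- \frac{29}{32} + \sqrt{6274} \approx 78.302$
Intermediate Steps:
$N{\left(Q,U \right)} = -9 + U$
$n{\left(r,Z \right)} = 7$ ($n{\left(r,Z \right)} = 4 - -3 = 4 + 3 = 7$)
$S{\left(f,d \right)} = 7$
$L{\left(u \right)} = \frac{29}{-39 + u}$ ($L{\left(u \right)} = \frac{28 + \left(-9 + 10\right)}{-39 + u} = \frac{28 + 1}{-39 + u} = \frac{29}{-39 + u}$)
$o = - \frac{29}{32}$ ($o = \frac{29}{-39 + 7} = \frac{29}{-32} = 29 \left(- \frac{1}{32}\right) = - \frac{29}{32} \approx -0.90625$)
$o + \sqrt{3701 + 2573} = - \frac{29}{32} + \sqrt{3701 + 2573} = - \frac{29}{32} + \sqrt{6274}$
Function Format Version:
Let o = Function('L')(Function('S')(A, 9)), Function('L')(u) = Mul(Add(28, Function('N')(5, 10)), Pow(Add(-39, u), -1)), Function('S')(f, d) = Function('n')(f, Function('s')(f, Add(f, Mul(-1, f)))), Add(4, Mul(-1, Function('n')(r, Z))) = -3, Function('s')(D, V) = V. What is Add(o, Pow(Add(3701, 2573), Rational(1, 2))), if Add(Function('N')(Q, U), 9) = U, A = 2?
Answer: Add(Rational(-29, 32), Pow(6274, Rational(1, 2))) ≈ 78.302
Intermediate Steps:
Function('N')(Q, U) = Add(-9, U)
Function('n')(r, Z) = 7 (Function('n')(r, Z) = Add(4, Mul(-1, -3)) = Add(4, 3) = 7)
Function('S')(f, d) = 7
Function('L')(u) = Mul(29, Pow(Add(-39, u), -1)) (Function('L')(u) = Mul(Add(28, Add(-9, 10)), Pow(Add(-39, u), -1)) = Mul(Add(28, 1), Pow(Add(-39, u), -1)) = Mul(29, Pow(Add(-39, u), -1)))
o = Rational(-29, 32) (o = Mul(29, Pow(Add(-39, 7), -1)) = Mul(29, Pow(-32, -1)) = Mul(29, Rational(-1, 32)) = Rational(-29, 32) ≈ -0.90625)
Add(o, Pow(Add(3701, 2573), Rational(1, 2))) = Add(Rational(-29, 32), Pow(Add(3701, 2573), Rational(1, 2))) = Add(Rational(-29, 32), Pow(6274, Rational(1, 2)))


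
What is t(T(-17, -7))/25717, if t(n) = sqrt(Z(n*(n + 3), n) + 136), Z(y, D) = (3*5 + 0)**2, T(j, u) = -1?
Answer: 19/25717 ≈ 0.00073881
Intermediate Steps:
Z(y, D) = 225 (Z(y, D) = (15 + 0)**2 = 15**2 = 225)
t(n) = 19 (t(n) = sqrt(225 + 136) = sqrt(361) = 19)
t(T(-17, -7))/25717 = 19/25717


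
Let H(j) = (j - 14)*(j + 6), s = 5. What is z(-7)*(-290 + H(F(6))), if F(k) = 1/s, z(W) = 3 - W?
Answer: -18778/5 ≈ -3755.6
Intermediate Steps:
F(k) = 1/5
H(j) = (-14 + j)*(6 + j)
z(-7)*(-290 + H(F(6))) = (3 - 1*(-7))*(-290 + (-84 + (1/5)**2 - 8*1/5)) = (3 + 7)*(-290 + (-84 + 1/25 - 8/5)) = 10*(-290 - 2139/25) = 10*(-9389/25) = -18778/5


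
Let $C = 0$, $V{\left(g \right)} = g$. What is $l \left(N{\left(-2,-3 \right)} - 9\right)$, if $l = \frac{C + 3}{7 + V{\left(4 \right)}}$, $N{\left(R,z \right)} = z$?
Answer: $- \frac{36}{11} \approx -3.2727$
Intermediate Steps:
$l = \frac{3}{11}$ ($l = \frac{0 + 3}{7 + 4} = \frac{3}{11} \approx 0.27273$)
$l \left(N{\left(-2,-3 \right)} - 9\right) = \frac{3 \left(-3 - 9\right)}{11} = \frac{3}{11} \left(-12\right) = - \frac{36}{11}$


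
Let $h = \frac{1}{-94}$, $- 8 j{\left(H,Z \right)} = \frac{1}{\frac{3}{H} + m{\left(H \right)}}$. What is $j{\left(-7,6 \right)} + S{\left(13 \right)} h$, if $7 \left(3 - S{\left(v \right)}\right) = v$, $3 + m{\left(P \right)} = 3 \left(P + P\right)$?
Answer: $- \frac{7873}{836976} \approx -0.0094065$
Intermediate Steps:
$m{\left(P \right)} = -3 + 6 P$ ($m{\left(P \right)} = -3 + 3 \left(P + P\right) = -3 + 3 \cdot 2 P = -3 + 6 P$)
$j{\left(H,Z \right)} = - \frac{1}{8 \left(-3 + \frac{3}{H} + 6 H\right)}$ ($j{\left(H,Z \right)} = - \frac{1}{8 \left(\frac{3}{H} + \left(-3 + 6 H\right)\right)} = - \frac{1}{8 \left(-3 + \frac{3}{H} + 6 H\right)}$)
$h = - \frac{1}{94} \approx -0.010638$
$S{\left(v \right)} = 3 - \frac{v}{7}$
$j{\left(-7,6 \right)} + S{\left(13 \right)} h = \left(-1\right) \left(-7\right) \frac{1}{24 + 24 \left(-7\right) \left(-1 + 2 \left(-7\right)\right)} + \left(3 - \frac{13}{7}\right) \left(- \frac{1}{94}\right) = \left(-1\right) \left(-7\right) \frac{1}{24 + 24 \left(-7\right) \left(-1 - 14\right)} + \left(3 - \frac{13}{7}\right) \left(- \frac{1}{94}\right) = \left(-1\right) \left(-7\right) \frac{1}{24 + 24 \left(-7\right) \left(-15\right)} + \frac{8}{7} \left(- \frac{1}{94}\right) = \left(-1\right) \left(-7\right) \frac{1}{24 + 2520} - \frac{4}{329} = \left(-1\right) \left(-7\right) \frac{1}{2544} - \frac{4}{329} = \frac{7}{2544} - \frac{4}{329} = - \frac{7873}{836976}$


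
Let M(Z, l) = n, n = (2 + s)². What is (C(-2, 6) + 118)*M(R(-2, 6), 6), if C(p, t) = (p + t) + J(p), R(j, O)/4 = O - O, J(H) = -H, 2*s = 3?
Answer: 1519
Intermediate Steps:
s = 3/2 (s = (½)*3 = 3/2 ≈ 1.5000)
n = 49/4 (n = (2 + 3/2)² = (7/2)² = 49/4 ≈ 12.250)
R(j, O) = 0 (R(j, O) = 4*(O - O) = 4*0 = 0)
M(Z, l) = 49/4
C(p, t) = t (C(p, t) = (p + t) - p = t)
(C(-2, 6) + 118)*M(R(-2, 6), 6) = (6 + 118)*(49/4) = 124*(49/4) = 1519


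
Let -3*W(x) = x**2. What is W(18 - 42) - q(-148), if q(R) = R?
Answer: -44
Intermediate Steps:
W(x) = -x**2/3
W(18 - 42) - q(-148) = -(18 - 42)**2/3 - 1*(-148) = -1/3*(-24)**2 + 148 = -1/3*576 + 148 = -192 + 148 = -44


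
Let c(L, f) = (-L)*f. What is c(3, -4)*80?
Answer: 960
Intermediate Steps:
c(L, f) = -L*f
c(3, -4)*80 = -1*3*(-4)*80 = 12*80 = 960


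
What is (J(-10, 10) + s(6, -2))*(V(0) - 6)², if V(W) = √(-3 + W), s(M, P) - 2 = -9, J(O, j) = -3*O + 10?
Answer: 1089 - 396*I*√3 ≈ 1089.0 - 685.89*I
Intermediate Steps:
J(O, j) = 10 - 3*O
s(M, P) = -7 (s(M, P) = 2 - 9 = -7)
(J(-10, 10) + s(6, -2))*(V(0) - 6)² = ((10 - 3*(-10)) - 7)*(√(-3 + 0) - 6)² = ((10 + 30) - 7)*(√(-3) - 6)² = (40 - 7)*(I*√3 - 6)² = 33*(-6 + I*√3)²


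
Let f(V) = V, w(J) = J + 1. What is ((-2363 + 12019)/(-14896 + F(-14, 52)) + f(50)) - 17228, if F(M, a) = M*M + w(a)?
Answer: -251615822/14647 ≈ -17179.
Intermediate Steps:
w(J) = 1 + J
F(M, a) = 1 + a + M**2 (F(M, a) = M*M + (1 + a) = M**2 + (1 + a) = 1 + a + M**2)
((-2363 + 12019)/(-14896 + F(-14, 52)) + f(50)) - 17228 = ((-2363 + 12019)/(-14896 + (1 + 52 + (-14)**2)) + 50) - 17228 = (9656/(-14896 + (1 + 52 + 196)) + 50) - 17228 = (9656/(-14896 + 249) + 50) - 17228 = (9656/(-14647) + 50) - 17228 = (9656*(-1/14647) + 50) - 17228 = (-9656/14647 + 50) - 17228 = 722694/14647 - 17228 = -251615822/14647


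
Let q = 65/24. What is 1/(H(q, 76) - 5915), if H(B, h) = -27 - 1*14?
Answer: -1/5956 ≈ -0.00016790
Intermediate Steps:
q = 65/24 (q = 65*(1/24) = 65/24 ≈ 2.7083)
H(B, h) = -41 (H(B, h) = -27 - 14 = -41)
1/(H(q, 76) - 5915) = 1/(-41 - 5915) = 1/(-5956) = -1/5956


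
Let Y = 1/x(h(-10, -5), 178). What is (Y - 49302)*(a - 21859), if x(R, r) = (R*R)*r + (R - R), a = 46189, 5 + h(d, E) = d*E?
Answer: -14412204684089/12015 ≈ -1.1995e+9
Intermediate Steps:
h(d, E) = -5 + E*d (h(d, E) = -5 + d*E = -5 + E*d)
x(R, r) = r*R² (x(R, r) = R²*r + 0 = r*R² + 0 = r*R²)
Y = 1/360450 (Y = 1/(178*(-5 - 5*(-10))²) = 1/(178*(-5 + 50)²) = 1/(178*45²) = 1/(178*2025) = 1/360450 ≈ 2.7743e-6)
(Y - 49302)*(a - 21859) = (1/360450 - 49302)*(46189 - 21859) = -17770905899/360450*24330 = -14412204684089/12015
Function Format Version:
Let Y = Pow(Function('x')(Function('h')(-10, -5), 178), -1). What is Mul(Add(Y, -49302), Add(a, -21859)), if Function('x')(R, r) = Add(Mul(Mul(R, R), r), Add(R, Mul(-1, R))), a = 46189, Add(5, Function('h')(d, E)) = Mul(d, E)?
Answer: Rational(-14412204684089, 12015) ≈ -1.1995e+9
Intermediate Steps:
Function('h')(d, E) = Add(-5, Mul(E, d)) (Function('h')(d, E) = Add(-5, Mul(d, E)) = Add(-5, Mul(E, d)))
Function('x')(R, r) = Mul(r, Pow(R, 2)) (Function('x')(R, r) = Add(Mul(Pow(R, 2), r), 0) = Add(Mul(r, Pow(R, 2)), 0) = Mul(r, Pow(R, 2)))
Y = Rational(1, 360450) (Y = Pow(Mul(178, Pow(Add(-5, Mul(-5, -10)), 2)), -1) = Pow(Mul(178, Pow(Add(-5, 50), 2)), -1) = Pow(Mul(178, Pow(45, 2)), -1) = Pow(Mul(178, 2025), -1) = Pow(360450, -1) = Rational(1, 360450) ≈ 2.7743e-6)
Mul(Add(Y, -49302), Add(a, -21859)) = Mul(Add(Rational(1, 360450), -49302), Add(46189, -21859)) = Mul(Rational(-17770905899, 360450), 24330) = Rational(-14412204684089, 12015)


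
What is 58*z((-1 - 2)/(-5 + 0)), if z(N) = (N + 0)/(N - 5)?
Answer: -87/11 ≈ -7.9091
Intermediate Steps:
z(N) = N/(-5 + N)
58*z((-1 - 2)/(-5 + 0)) = 58*(((-1 - 2)/(-5 + 0))/(-5 + (-1 - 2)/(-5 + 0))) = 58*((-3/(-5))/(-5 - 3/(-5))) = 58*((-3*(-1/5))/(-5 - 3*(-1/5))) = 58*(3/(5*(-5 + 3/5))) = 58*(3/(5*(-22/5))) = 58*((3/5)*(-5/22)) = 58*(-3/22) = -87/11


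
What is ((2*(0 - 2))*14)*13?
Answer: -728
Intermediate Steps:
((2*(0 - 2))*14)*13 = ((2*(-2))*14)*13 = -4*14*13 = -56*13 = -728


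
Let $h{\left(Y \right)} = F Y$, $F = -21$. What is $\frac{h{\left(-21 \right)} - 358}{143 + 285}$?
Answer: $\frac{83}{428} \approx 0.19393$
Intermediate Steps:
$h{\left(Y \right)} = - 21 Y$
$\frac{h{\left(-21 \right)} - 358}{143 + 285} = \frac{\left(-21\right) \left(-21\right) - 358}{143 + 285} = \frac{441 - 358}{428} = 83 \cdot \frac{1}{428} = \frac{83}{428}$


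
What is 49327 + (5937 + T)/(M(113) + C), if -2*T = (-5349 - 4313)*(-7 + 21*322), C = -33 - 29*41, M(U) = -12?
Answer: 14115088/617 ≈ 22877.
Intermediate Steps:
C = -1222 (C = -33 - 1189 = -1222)
T = 32633405 (T = -(-5349 - 4313)*(-7 + 21*322)/2 = -(-4831)*(-7 + 6762) = -(-4831)*6755 = -½*(-65266810) = 32633405)
49327 + (5937 + T)/(M(113) + C) = 49327 + (5937 + 32633405)/(-12 - 1222) = 49327 + 32639342/(-1234) = 49327 + 32639342*(-1/1234) = 49327 - 16319671/617 = 14115088/617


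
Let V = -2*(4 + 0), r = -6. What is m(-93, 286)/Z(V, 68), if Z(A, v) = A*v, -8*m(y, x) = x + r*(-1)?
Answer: 73/1088 ≈ 0.067096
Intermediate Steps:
m(y, x) = -¾ - x/8 (m(y, x) = -(x - 6*(-1))/8 = -(x + 6)/8 = -(6 + x)/8 = -¾ - x/8)
V = -8 (V = -2*4 = -8)
m(-93, 286)/Z(V, 68) = (-¾ - ⅛*286)/((-8*68)) = (-¾ - 143/4)/(-544) = -73/2*(-1/544) = 73/1088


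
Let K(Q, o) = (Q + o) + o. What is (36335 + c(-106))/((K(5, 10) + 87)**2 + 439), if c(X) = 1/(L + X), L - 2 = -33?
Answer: 4977894/1778671 ≈ 2.7987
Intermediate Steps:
L = -31 (L = 2 - 33 = -31)
K(Q, o) = Q + 2*o
c(X) = 1/(-31 + X)
(36335 + c(-106))/((K(5, 10) + 87)**2 + 439) = (36335 + 1/(-31 - 106))/(((5 + 2*10) + 87)**2 + 439) = (36335 + 1/(-137))/(((5 + 20) + 87)**2 + 439) = (36335 - 1/137)/((25 + 87)**2 + 439) = 4977894/(137*(112**2 + 439)) = 4977894/(137*(12544 + 439)) = (4977894/137)/12983 = (4977894/137)*(1/12983) = 4977894/1778671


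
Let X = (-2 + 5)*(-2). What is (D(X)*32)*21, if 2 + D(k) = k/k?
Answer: -672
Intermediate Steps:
X = -6 (X = 3*(-2) = -6)
D(k) = -1 (D(k) = -2 + k/k = -2 + 1 = -1)
(D(X)*32)*21 = -1*32*21 = -32*21 = -672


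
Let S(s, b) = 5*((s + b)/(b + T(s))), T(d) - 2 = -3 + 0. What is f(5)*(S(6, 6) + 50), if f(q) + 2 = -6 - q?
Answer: -806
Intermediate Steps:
T(d) = -1 (T(d) = 2 + (-3 + 0) = 2 - 3 = -1)
f(q) = -8 - q (f(q) = -2 + (-6 - q) = -8 - q)
S(s, b) = 5*(b + s)/(-1 + b) (S(s, b) = 5*((s + b)/(b - 1)) = 5*((b + s)/(-1 + b)) = 5*(b + s)/(-1 + b))
f(5)*(S(6, 6) + 50) = (-8 - 1*5)*(5*(6 + 6)/(-1 + 6) + 50) = (-8 - 5)*(5*12/5 + 50) = -13*(5*(⅕)*12 + 50) = -13*(12 + 50) = -13*62 = -806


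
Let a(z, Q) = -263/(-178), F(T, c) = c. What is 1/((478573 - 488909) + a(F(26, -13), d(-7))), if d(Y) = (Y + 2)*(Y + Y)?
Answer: -178/1839545 ≈ -9.6763e-5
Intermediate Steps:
d(Y) = 2*Y*(2 + Y) (d(Y) = (2 + Y)*(2*Y) = 2*Y*(2 + Y))
a(z, Q) = 263/178 (a(z, Q) = -263*(-1/178) = 263/178)
1/((478573 - 488909) + a(F(26, -13), d(-7))) = 1/((478573 - 488909) + 263/178) = 1/(-10336 + 263/178) = 1/(-1839545/178) = -178/1839545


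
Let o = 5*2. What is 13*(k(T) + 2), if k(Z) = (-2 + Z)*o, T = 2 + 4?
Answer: 546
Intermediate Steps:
o = 10
T = 6
k(Z) = -20 + 10*Z (k(Z) = (-2 + Z)*10 = -20 + 10*Z)
13*(k(T) + 2) = 13*((-20 + 10*6) + 2) = 13*((-20 + 60) + 2) = 13*(40 + 2) = 13*42 = 546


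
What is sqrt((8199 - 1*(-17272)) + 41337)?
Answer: 2*sqrt(16702) ≈ 258.47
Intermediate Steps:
sqrt((8199 - 1*(-17272)) + 41337) = sqrt((8199 + 17272) + 41337) = sqrt(25471 + 41337) = sqrt(66808) = 2*sqrt(16702)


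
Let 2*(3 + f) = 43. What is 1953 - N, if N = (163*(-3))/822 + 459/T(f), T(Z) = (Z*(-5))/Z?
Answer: 2802191/1370 ≈ 2045.4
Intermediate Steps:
f = 37/2 (f = -3 + (½)*43 = -3 + 43/2 = 37/2 ≈ 18.500)
T(Z) = -5 (T(Z) = (-5*Z)/Z = -5)
N = -126581/1370 (N = (163*(-3))/822 + 459/(-5) = -489*1/822 + 459*(-⅕) = -163/274 - 459/5 = -126581/1370 ≈ -92.395)
1953 - N = 1953 - 1*(-126581/1370) = 1953 + 126581/1370 = 2802191/1370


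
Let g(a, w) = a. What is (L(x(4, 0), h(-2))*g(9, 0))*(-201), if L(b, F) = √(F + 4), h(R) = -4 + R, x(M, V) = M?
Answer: -1809*I*√2 ≈ -2558.3*I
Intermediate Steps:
L(b, F) = √(4 + F)
(L(x(4, 0), h(-2))*g(9, 0))*(-201) = (√(4 + (-4 - 2))*9)*(-201) = (√(4 - 6)*9)*(-201) = (√(-2)*9)*(-201) = ((I*√2)*9)*(-201) = (9*I*√2)*(-201) = -1809*I*√2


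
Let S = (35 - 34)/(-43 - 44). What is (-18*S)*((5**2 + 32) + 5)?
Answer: 372/29 ≈ 12.828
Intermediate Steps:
S = -1/87 (S = 1/(-87) = 1*(-1/87) = -1/87 ≈ -0.011494)
(-18*S)*((5**2 + 32) + 5) = (-18*(-1/87))*((5**2 + 32) + 5) = 6*((25 + 32) + 5)/29 = 6*(57 + 5)/29 = (6/29)*62 = 372/29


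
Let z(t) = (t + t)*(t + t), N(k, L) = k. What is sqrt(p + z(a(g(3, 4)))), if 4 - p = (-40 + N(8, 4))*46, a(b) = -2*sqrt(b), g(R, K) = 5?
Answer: 2*sqrt(389) ≈ 39.446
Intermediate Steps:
z(t) = 4*t**2 (z(t) = (2*t)*(2*t) = 4*t**2)
p = 1476 (p = 4 - (-40 + 8)*46 = 4 - (-32)*46 = 4 - 1*(-1472) = 4 + 1472 = 1476)
sqrt(p + z(a(g(3, 4)))) = sqrt(1476 + 4*(-2*sqrt(5))**2) = sqrt(1476 + 4*20) = sqrt(1476 + 80) = sqrt(1556) = 2*sqrt(389)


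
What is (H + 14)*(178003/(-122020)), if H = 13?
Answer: -4806081/122020 ≈ -39.388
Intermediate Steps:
(H + 14)*(178003/(-122020)) = (13 + 14)*(178003/(-122020)) = 27*(178003*(-1/122020)) = 27*(-178003/122020) = -4806081/122020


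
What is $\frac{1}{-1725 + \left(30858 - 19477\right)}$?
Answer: $\frac{1}{9656} \approx 0.00010356$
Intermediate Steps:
$\frac{1}{-1725 + \left(30858 - 19477\right)} = \frac{1}{-1725 + 11381} = \frac{1}{9656}$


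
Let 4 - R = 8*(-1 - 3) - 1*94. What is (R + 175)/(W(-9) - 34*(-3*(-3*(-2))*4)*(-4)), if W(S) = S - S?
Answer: -305/9792 ≈ -0.031148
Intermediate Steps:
W(S) = 0
R = 130 (R = 4 - (8*(-1 - 3) - 1*94) = 4 - (8*(-4) - 94) = 4 - (-32 - 94) = 4 - 1*(-126) = 4 + 126 = 130)
(R + 175)/(W(-9) - 34*(-3*(-3*(-2))*4)*(-4)) = (130 + 175)/(0 - 34*(-3*(-3*(-2))*4)*(-4)) = 305/(0 - 34*(-18*4)*(-4)) = 305/(0 - 34*(-3*24)*(-4)) = 305/(0 - (-2448)*(-4)) = 305/(0 - 34*288) = 305/(0 - 9792) = 305/(-9792) = 305*(-1/9792) = -305/9792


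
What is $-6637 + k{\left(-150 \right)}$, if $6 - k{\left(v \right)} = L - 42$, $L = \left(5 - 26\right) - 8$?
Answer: $-6560$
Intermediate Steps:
$L = -29$ ($L = -21 - 8 = -29$)
$k{\left(v \right)} = 77$ ($k{\left(v \right)} = 6 - \left(-29 - 42\right) = 6 - -71 = 6 + 71 = 77$)
$-6637 + k{\left(-150 \right)} = -6637 + 77 = -6560$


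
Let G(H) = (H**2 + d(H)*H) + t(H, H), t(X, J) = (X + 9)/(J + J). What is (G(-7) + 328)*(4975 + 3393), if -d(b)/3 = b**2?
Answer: 82349488/7 ≈ 1.1764e+7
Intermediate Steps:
t(X, J) = (9 + X)/(2*J) (t(X, J) = (9 + X)/((2*J)) = (9 + X)*(1/(2*J)) = (9 + X)/(2*J))
d(b) = -3*b**2
G(H) = H**2 - 3*H**3 + (9 + H)/(2*H) (G(H) = (H**2 + (-3*H**2)*H) + (9 + H)/(2*H) = (H**2 - 3*H**3) + (9 + H)/(2*H) = H**2 - 3*H**3 + (9 + H)/(2*H))
(G(-7) + 328)*(4975 + 3393) = ((1/2)*(9 - 7 + 2*(-7)**3*(1 - 3*(-7)))/(-7) + 328)*(4975 + 3393) = ((1/2)*(-1/7)*(9 - 7 + 2*(-343)*(1 + 21)) + 328)*8368 = ((1/2)*(-1/7)*(9 - 7 + 2*(-343)*22) + 328)*8368 = ((1/2)*(-1/7)*(9 - 7 - 15092) + 328)*8368 = ((1/2)*(-1/7)*(-15090) + 328)*8368 = (7545/7 + 328)*8368 = (9841/7)*8368 = 82349488/7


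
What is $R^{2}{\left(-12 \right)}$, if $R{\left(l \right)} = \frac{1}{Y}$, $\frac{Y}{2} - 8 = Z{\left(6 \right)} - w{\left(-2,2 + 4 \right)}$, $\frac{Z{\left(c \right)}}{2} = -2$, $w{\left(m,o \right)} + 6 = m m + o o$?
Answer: $\frac{1}{3600} \approx 0.00027778$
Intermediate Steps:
$w{\left(m,o \right)} = -6 + m^{2} + o^{2}$ ($w{\left(m,o \right)} = -6 + \left(m m + o o\right) = -6 + \left(m^{2} + o^{2}\right) = -6 + m^{2} + o^{2}$)
$Z{\left(c \right)} = -4$ ($Z{\left(c \right)} = 2 \left(-2\right) = -4$)
$Y = -60$ ($Y = 16 + 2 \left(-4 - \left(-6 + \left(-2\right)^{2} + \left(2 + 4\right)^{2}\right)\right) = 16 + 2 \left(-4 - \left(-6 + 4 + 6^{2}\right)\right) = 16 + 2 \left(-4 - \left(-6 + 4 + 36\right)\right) = 16 + 2 \left(-4 - 34\right) = 16 + 2 \left(-38\right) = 16 - 76 = -60$)
$R{\left(l \right)} = - \frac{1}{60}$ ($R{\left(l \right)} = \frac{1}{-60} = - \frac{1}{60}$)
$R^{2}{\left(-12 \right)} = \left(- \frac{1}{60}\right)^{2} = \frac{1}{3600}$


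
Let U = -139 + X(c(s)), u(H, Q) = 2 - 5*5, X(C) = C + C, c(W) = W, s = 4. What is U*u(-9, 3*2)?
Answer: 3013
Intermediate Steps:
X(C) = 2*C
u(H, Q) = -23 (u(H, Q) = 2 - 25 = -23)
U = -131 (U = -139 + 2*4 = -139 + 8 = -131)
U*u(-9, 3*2) = -131*(-23) = 3013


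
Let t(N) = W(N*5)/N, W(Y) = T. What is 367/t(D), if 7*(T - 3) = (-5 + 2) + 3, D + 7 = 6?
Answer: -367/3 ≈ -122.33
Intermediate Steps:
D = -1 (D = -7 + 6 = -1)
T = 3 (T = 3 + ((-5 + 2) + 3)/7 = 3 + (-3 + 3)/7 = 3 + (1/7)*0 = 3 + 0 = 3)
W(Y) = 3
t(N) = 3/N
367/t(D) = 367/((3/(-1))) = 367/((3*(-1))) = 367/(-3) = 367*(-1/3) = -367/3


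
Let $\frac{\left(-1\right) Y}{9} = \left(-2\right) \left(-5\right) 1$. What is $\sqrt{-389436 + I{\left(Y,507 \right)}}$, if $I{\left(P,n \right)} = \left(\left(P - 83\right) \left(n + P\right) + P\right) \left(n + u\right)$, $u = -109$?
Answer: $3 i \sqrt{3237486} \approx 5397.9 i$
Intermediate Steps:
$Y = -90$ ($Y = - 9 \left(-2\right) \left(-5\right) 1 = - 9 \cdot 10 \cdot 1 = \left(-9\right) 10 = -90$)
$I{\left(P,n \right)} = \left(-109 + n\right) \left(P + \left(-83 + P\right) \left(P + n\right)\right)$ ($I{\left(P,n \right)} = \left(\left(P - 83\right) \left(n + P\right) + P\right) \left(n - 109\right) = \left(\left(-83 + P\right) \left(P + n\right) + P\right) \left(-109 + n\right) = \left(P + \left(-83 + P\right) \left(P + n\right)\right) \left(-109 + n\right) = \left(-109 + n\right) \left(P + \left(-83 + P\right) \left(P + n\right)\right)$)
$\sqrt{-389436 + I{\left(Y,507 \right)}} = \sqrt{-389436 - \left(-3782409 - 8715330 - 3223800 + 44469477\right)} = \sqrt{-389436 - 28747938} = \sqrt{-29137374} = 3 i \sqrt{3237486}$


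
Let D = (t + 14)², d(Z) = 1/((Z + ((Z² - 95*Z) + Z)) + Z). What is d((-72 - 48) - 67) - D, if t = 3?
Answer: -15077996/52173 ≈ -289.00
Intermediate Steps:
d(Z) = 1/(Z² - 92*Z) (d(Z) = 1/((Z + (Z² - 94*Z)) + Z) = 1/((Z² - 93*Z) + Z) = 1/(Z² - 92*Z))
D = 289 (D = (3 + 14)² = 17² = 289)
d((-72 - 48) - 67) - D = 1/(((-72 - 48) - 67)*(-92 + ((-72 - 48) - 67))) - 1*289 = 1/((-120 - 67)*(-92 + (-120 - 67))) - 289 = 1/((-187)*(-92 - 187)) - 289 = -1/187/(-279) - 289 = -1/187*(-1/279) - 289 = 1/52173 - 289 = -15077996/52173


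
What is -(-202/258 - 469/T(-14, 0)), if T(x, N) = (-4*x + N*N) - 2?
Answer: 21985/2322 ≈ 9.4681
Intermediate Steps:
T(x, N) = -2 + N**2 - 4*x (T(x, N) = (-4*x + N**2) - 2 = (N**2 - 4*x) - 2 = -2 + N**2 - 4*x)
-(-202/258 - 469/T(-14, 0)) = -(-202/258 - 469/(-2 + 0**2 - 4*(-14))) = -(-202*1/258 - 469/(-2 + 0 + 56)) = -(-101/129 - 469/54) = -1*(-21985/2322) = 21985/2322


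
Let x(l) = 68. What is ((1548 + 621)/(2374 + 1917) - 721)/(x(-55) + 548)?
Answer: -1545821/1321628 ≈ -1.1696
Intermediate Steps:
((1548 + 621)/(2374 + 1917) - 721)/(x(-55) + 548) = ((1548 + 621)/(2374 + 1917) - 721)/(68 + 548) = (2169/4291 - 721)/616 = (2169*(1/4291) - 721)*(1/616) = (2169/4291 - 721)*(1/616) = -3091642/4291*1/616 = -1545821/1321628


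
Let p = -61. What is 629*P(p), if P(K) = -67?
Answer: -42143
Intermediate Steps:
629*P(p) = 629*(-67) = -42143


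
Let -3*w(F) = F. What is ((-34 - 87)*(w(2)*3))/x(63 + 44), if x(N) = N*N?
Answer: 242/11449 ≈ 0.021137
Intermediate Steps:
w(F) = -F/3
x(N) = N²
((-34 - 87)*(w(2)*3))/x(63 + 44) = ((-34 - 87)*(-⅓*2*3))/((63 + 44)²) = (-(-242)*3/3)/(107²) = -121*(-2)/11449 = 242*(1/11449) = 242/11449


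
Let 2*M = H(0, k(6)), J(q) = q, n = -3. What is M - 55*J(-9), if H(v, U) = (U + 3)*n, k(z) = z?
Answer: 963/2 ≈ 481.50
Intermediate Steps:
H(v, U) = -9 - 3*U (H(v, U) = (U + 3)*(-3) = (3 + U)*(-3) = -9 - 3*U)
M = -27/2 (M = (-9 - 3*6)/2 = (-9 - 18)/2 = (1/2)*(-27) = -27/2 ≈ -13.500)
M - 55*J(-9) = -27/2 - 55*(-9) = -27/2 + 495 = 963/2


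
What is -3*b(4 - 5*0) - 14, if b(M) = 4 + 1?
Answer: -29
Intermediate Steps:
b(M) = 5
-3*b(4 - 5*0) - 14 = -3*5 - 14 = -15 - 14 = -29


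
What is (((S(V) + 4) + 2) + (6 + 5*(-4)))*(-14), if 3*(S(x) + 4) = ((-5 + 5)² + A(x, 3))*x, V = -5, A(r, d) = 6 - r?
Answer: 1274/3 ≈ 424.67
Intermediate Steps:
S(x) = -4 + x*(6 - x)/3 (S(x) = -4 + (((-5 + 5)² + (6 - x))*x)/3 = -4 + ((0² + (6 - x))*x)/3 = -4 + ((0 + (6 - x))*x)/3 = -4 + ((6 - x)*x)/3 = -4 + (x*(6 - x))/3 = -4 + x*(6 - x)/3)
(((S(V) + 4) + 2) + (6 + 5*(-4)))*(-14) = ((((-4 - ⅓*(-5)*(-6 - 5)) + 4) + 2) + (6 + 5*(-4)))*(-14) = ((((-4 - ⅓*(-5)*(-11)) + 4) + 2) + (6 - 20))*(-14) = ((((-4 - 55/3) + 4) + 2) - 14)*(-14) = (((-67/3 + 4) + 2) - 14)*(-14) = ((-55/3 + 2) - 14)*(-14) = (-49/3 - 14)*(-14) = -91/3*(-14) = 1274/3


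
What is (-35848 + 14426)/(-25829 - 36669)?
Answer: 10711/31249 ≈ 0.34276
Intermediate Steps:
(-35848 + 14426)/(-25829 - 36669) = -21422/(-62498) = -21422*(-1/62498) = 10711/31249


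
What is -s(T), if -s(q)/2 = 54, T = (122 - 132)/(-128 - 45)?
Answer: 108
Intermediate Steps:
T = 10/173 (T = -10/(-173) = -10*(-1/173) = 10/173 ≈ 0.057803)
s(q) = -108 (s(q) = -2*54 = -108)
-s(T) = -1*(-108) = 108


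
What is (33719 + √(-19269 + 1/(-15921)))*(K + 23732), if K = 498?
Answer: 817011370 + 121150*I*√21707876630/5307 ≈ 8.1701e+8 + 3.3634e+6*I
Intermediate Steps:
(33719 + √(-19269 + 1/(-15921)))*(K + 23732) = (33719 + √(-19269 + 1/(-15921)))*(498 + 23732) = (33719 + √(-19269 - 1/15921))*24230 = (33719 + √(-306781750/15921))*24230 = (33719 + 5*I*√21707876630/5307)*24230 = 817011370 + 121150*I*√21707876630/5307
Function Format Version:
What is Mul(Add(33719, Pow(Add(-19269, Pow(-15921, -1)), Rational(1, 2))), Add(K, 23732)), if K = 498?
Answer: Add(817011370, Mul(Rational(121150, 5307), I, Pow(21707876630, Rational(1, 2)))) ≈ Add(8.1701e+8, Mul(3.3634e+6, I))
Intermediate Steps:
Mul(Add(33719, Pow(Add(-19269, Pow(-15921, -1)), Rational(1, 2))), Add(K, 23732)) = Mul(Add(33719, Pow(Add(-19269, Pow(-15921, -1)), Rational(1, 2))), Add(498, 23732)) = Mul(Add(33719, Pow(Add(-19269, Rational(-1, 15921)), Rational(1, 2))), 24230) = Mul(Add(33719, Pow(Rational(-306781750, 15921), Rational(1, 2))), 24230) = Mul(Add(33719, Mul(Rational(5, 5307), I, Pow(21707876630, Rational(1, 2)))), 24230) = Add(817011370, Mul(Rational(121150, 5307), I, Pow(21707876630, Rational(1, 2))))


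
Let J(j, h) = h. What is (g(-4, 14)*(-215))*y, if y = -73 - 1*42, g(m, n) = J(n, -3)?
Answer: -74175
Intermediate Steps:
g(m, n) = -3
y = -115 (y = -73 - 42 = -115)
(g(-4, 14)*(-215))*y = -3*(-215)*(-115) = 645*(-115) = -74175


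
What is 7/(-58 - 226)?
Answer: -7/284 ≈ -0.024648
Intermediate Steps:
7/(-58 - 226) = 7/(-284) = -1/284*7 = -7/284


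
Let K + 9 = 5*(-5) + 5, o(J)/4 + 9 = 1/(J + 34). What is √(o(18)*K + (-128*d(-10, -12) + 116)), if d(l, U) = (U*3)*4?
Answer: √3310671/13 ≈ 139.96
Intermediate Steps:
d(l, U) = 12*U (d(l, U) = (3*U)*4 = 12*U)
o(J) = -36 + 4/(34 + J) (o(J) = -36 + 4/(J + 34) = -36 + 4/(34 + J))
K = -29 (K = -9 + (5*(-5) + 5) = -9 + (-25 + 5) = -9 - 20 = -29)
√(o(18)*K + (-128*d(-10, -12) + 116)) = √((4*(-305 - 9*18)/(34 + 18))*(-29) + (-1536*(-12) + 116)) = √((4*(-305 - 162)/52)*(-29) + (-128*(-144) + 116)) = √((4*(1/52)*(-467))*(-29) + (18432 + 116)) = √(-467/13*(-29) + 18548) = √(13543/13 + 18548) = √(254667/13) = √3310671/13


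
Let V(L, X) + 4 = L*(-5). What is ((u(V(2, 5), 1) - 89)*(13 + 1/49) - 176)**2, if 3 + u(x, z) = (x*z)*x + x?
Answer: 2381049616/2401 ≈ 9.9169e+5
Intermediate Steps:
V(L, X) = -4 - 5*L (V(L, X) = -4 + L*(-5) = -4 - 5*L)
u(x, z) = -3 + x + z*x**2 (u(x, z) = -3 + ((x*z)*x + x) = -3 + (z*x**2 + x) = -3 + (x + z*x**2) = -3 + x + z*x**2)
((u(V(2, 5), 1) - 89)*(13 + 1/49) - 176)**2 = (((-3 + (-4 - 5*2) + 1*(-4 - 5*2)**2) - 89)*(13 + 1/49) - 176)**2 = (((-3 + (-4 - 10) + 1*(-4 - 10)**2) - 89)*(13 + 1/49) - 176)**2 = (((-3 - 14 + 1*(-14)**2) - 89)*(638/49) - 176)**2 = (((-3 - 14 + 1*196) - 89)*(638/49) - 176)**2 = (((-3 - 14 + 196) - 89)*(638/49) - 176)**2 = ((179 - 89)*(638/49) - 176)**2 = (90*(638/49) - 176)**2 = (57420/49 - 176)**2 = (48796/49)**2 = 2381049616/2401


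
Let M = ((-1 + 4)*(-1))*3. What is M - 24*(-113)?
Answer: 2703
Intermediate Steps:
M = -9 (M = (3*(-1))*3 = -3*3 = -9)
M - 24*(-113) = -9 - 24*(-113) = -9 + 2712 = 2703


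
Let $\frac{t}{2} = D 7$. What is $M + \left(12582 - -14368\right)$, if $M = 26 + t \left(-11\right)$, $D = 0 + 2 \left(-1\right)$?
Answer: $27284$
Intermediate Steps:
$D = -2$ ($D = 0 - 2 = -2$)
$t = -28$ ($t = 2 \left(\left(-2\right) 7\right) = 2 \left(-14\right) = -28$)
$M = 334$ ($M = 26 - -308 = 26 + 308 = 334$)
$M + \left(12582 - -14368\right) = 334 + \left(12582 - -14368\right) = 334 + \left(12582 + 14368\right) = 334 + 26950 = 27284$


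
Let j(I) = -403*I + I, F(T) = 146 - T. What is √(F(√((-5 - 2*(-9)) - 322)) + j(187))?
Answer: √(-75028 - I*√309) ≈ 0.032 - 273.91*I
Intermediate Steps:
j(I) = -402*I
√(F(√((-5 - 2*(-9)) - 322)) + j(187)) = √((146 - √((-5 - 2*(-9)) - 322)) - 402*187) = √((146 - √((-5 + 18) - 322)) - 75174) = √((146 - √(13 - 322)) - 75174) = √((146 - √(-309)) - 75174) = √((146 - I*√309) - 75174) = √(-75028 - I*√309)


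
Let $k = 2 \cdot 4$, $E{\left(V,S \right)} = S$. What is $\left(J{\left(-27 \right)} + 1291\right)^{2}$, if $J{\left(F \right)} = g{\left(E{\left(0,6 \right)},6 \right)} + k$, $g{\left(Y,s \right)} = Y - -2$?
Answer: $1708249$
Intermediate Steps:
$g{\left(Y,s \right)} = 2 + Y$ ($g{\left(Y,s \right)} = Y + 2 = 2 + Y$)
$k = 8$
$J{\left(F \right)} = 16$ ($J{\left(F \right)} = \left(2 + 6\right) + 8 = 8 + 8 = 16$)
$\left(J{\left(-27 \right)} + 1291\right)^{2} = \left(16 + 1291\right)^{2} = 1307^{2} = 1708249$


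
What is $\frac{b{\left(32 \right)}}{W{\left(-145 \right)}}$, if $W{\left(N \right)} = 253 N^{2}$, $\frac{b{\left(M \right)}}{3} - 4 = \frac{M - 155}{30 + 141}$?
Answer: $\frac{17}{9187925} \approx 1.8503 \cdot 10^{-6}$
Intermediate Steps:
$b{\left(M \right)} = \frac{529}{57} + \frac{M}{57}$ ($b{\left(M \right)} = 12 + 3 \frac{M - 155}{30 + 141} = 12 + 3 \frac{-155 + M}{171} = 12 + 3 \left(-155 + M\right) \frac{1}{171} = 12 + 3 \left(- \frac{155}{171} + \frac{M}{171}\right) = 12 + \left(- \frac{155}{57} + \frac{M}{57}\right) = \frac{529}{57} + \frac{M}{57}$)
$\frac{b{\left(32 \right)}}{W{\left(-145 \right)}} = \frac{\frac{529}{57} + \frac{1}{57} \cdot 32}{253 \left(-145\right)^{2}} = \frac{\frac{529}{57} + \frac{32}{57}}{253 \cdot 21025} = \frac{187}{19 \cdot 5319325} = \frac{187}{19} \cdot \frac{1}{5319325} = \frac{17}{9187925}$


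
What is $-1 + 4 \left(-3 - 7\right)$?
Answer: $-41$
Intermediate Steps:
$-1 + 4 \left(-3 - 7\right) = -1 + 4 \left(-10\right) = -1 - 40 = -41$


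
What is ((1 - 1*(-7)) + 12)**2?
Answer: 400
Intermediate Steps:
((1 - 1*(-7)) + 12)**2 = ((1 + 7) + 12)**2 = (8 + 12)**2 = 20**2 = 400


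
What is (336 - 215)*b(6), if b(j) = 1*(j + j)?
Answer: 1452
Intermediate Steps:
b(j) = 2*j (b(j) = 1*(2*j) = 2*j)
(336 - 215)*b(6) = (336 - 215)*(2*6) = 121*12 = 1452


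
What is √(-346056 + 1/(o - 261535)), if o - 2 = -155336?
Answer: I*√60137529720859885/416869 ≈ 588.27*I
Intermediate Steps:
o = -155334 (o = 2 - 155336 = -155334)
√(-346056 + 1/(o - 261535)) = √(-346056 + 1/(-155334 - 261535)) = √(-346056 + 1/(-416869)) = √(-346056 - 1/416869) = √(-144260018665/416869) = I*√60137529720859885/416869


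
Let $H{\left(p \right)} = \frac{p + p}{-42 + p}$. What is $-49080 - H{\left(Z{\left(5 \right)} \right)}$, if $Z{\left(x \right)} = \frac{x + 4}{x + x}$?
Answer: $- \frac{6723954}{137} \approx -49080.0$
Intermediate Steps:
$Z{\left(x \right)} = \frac{4 + x}{2 x}$
$H{\left(p \right)} = \frac{2 p}{-42 + p}$
$-49080 - H{\left(Z{\left(5 \right)} \right)} = -49080 - \frac{2 \frac{4 + 5}{2 \cdot 5}}{-42 + \frac{4 + 5}{2 \cdot 5}} = -49080 - \frac{2 \cdot \frac{1}{2} \cdot \frac{1}{5} \cdot 9}{-42 + \frac{1}{2} \cdot \frac{1}{5} \cdot 9} = -49080 - 2 \cdot \frac{9}{10} \frac{1}{-42 + \frac{9}{10}} = -49080 - 2 \cdot \frac{9}{10} \frac{1}{- \frac{411}{10}} = -49080 - 2 \cdot \frac{9}{10} \left(- \frac{10}{411}\right) = -49080 - - \frac{6}{137} = -49080 + \frac{6}{137} = - \frac{6723954}{137}$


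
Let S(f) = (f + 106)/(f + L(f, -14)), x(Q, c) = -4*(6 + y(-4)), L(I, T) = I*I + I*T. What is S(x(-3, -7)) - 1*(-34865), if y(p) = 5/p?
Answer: 21198007/608 ≈ 34865.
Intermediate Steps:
L(I, T) = I² + I*T
x(Q, c) = -19 (x(Q, c) = -4*(6 + 5/(-4)) = -4*(6 + 5*(-¼)) = -4*(6 - 5/4) = -4*19/4 = -19)
S(f) = (106 + f)/(f + f*(-14 + f)) (S(f) = (f + 106)/(f + f*(f - 14)) = (106 + f)/(f + f*(-14 + f)))
S(x(-3, -7)) - 1*(-34865) = (106 - 19)/((-19)*(-13 - 19)) - 1*(-34865) = -1/19*87/(-32) + 34865 = -1/19*(-1/32)*87 + 34865 = 87/608 + 34865 = 21198007/608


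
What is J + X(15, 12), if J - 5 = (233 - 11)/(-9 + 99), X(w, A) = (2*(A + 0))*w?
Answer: 5512/15 ≈ 367.47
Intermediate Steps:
X(w, A) = 2*A*w (X(w, A) = (2*A)*w = 2*A*w)
J = 112/15 (J = 5 + (233 - 11)/(-9 + 99) = 5 + 222/90 = 5 + 222*(1/90) = 5 + 37/15 = 112/15 ≈ 7.4667)
J + X(15, 12) = 112/15 + 2*12*15 = 112/15 + 360 = 5512/15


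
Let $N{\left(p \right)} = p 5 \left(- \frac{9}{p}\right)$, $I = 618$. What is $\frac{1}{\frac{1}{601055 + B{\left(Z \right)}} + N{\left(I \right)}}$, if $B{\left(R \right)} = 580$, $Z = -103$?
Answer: $- \frac{601635}{27073574} \approx -0.022222$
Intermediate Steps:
$N{\left(p \right)} = -45$ ($N{\left(p \right)} = 5 p \left(- \frac{9}{p}\right) = -45$)
$\frac{1}{\frac{1}{601055 + B{\left(Z \right)}} + N{\left(I \right)}} = \frac{1}{\frac{1}{601055 + 580} - 45} = \frac{1}{\frac{1}{601635} - 45} = \frac{1}{- \frac{27073574}{601635}} = - \frac{601635}{27073574}$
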